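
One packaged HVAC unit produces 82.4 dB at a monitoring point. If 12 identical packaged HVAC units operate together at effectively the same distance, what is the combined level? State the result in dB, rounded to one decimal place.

93.2 dB

With 12 equal, uncorrelated contributions the intensity is 12× that of one unit, giving a rise of 10·log₁₀ 12.
L_total = 82.4 + 10·log₁₀(12) = 82.4 + 10.792 = 93.19 dB.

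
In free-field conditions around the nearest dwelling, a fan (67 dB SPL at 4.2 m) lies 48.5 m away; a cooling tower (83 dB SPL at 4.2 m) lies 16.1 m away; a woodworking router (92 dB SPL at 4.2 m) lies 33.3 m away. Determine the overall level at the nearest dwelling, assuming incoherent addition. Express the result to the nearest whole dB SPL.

76 dB SPL

Propagate each source to the receiver with L = L_ref − 20·log₁₀(r/r_ref), then add intensities.
fan: 67 − 20·log₁₀(48.5/4.2) = 67 − 21.25 = 45.75 dB SPL.
cooling tower: 83 − 20·log₁₀(16.1/4.2) = 83 − 11.67 = 71.33 dB SPL.
woodworking router: 92 − 20·log₁₀(33.3/4.2) = 92 − 17.98 = 74.02 dB SPL.
Σ 10^(L/10) = 3.883e+07 → L_total = 10·log₁₀(3.883e+07) = 75.89 dB SPL.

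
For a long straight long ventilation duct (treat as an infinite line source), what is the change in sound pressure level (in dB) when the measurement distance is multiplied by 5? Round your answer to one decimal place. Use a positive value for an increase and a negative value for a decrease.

-7.0 dB

A line source loses 3 dB per doubling of distance; generally ΔL = −10·log₁₀(r₂/r₁).
ΔL = −10·log₁₀(5) = -6.99 dB.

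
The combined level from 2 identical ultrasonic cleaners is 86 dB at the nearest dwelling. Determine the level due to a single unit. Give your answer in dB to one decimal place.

For N identical incoherent sources L_total = L₁ + 10·log₁₀ N, so L₁ = 86 − 10·log₁₀(2) = 86 − 3.010.

83.0 dB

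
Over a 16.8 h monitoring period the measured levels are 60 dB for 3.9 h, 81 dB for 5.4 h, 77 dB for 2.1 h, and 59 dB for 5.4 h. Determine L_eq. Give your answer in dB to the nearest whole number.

The energy average is taken in the linear domain: L_eq = 10·log₁₀[(Σ tᵢ·10^(Lᵢ/10))/T], T = 16.8 h.
Σ tᵢ·10^(Lᵢ/10) = 3.9·10^(60/10) + 5.4·10^(81/10) + 2.1·10^(77/10) + 5.4·10^(59/10) = 7.933e+08.
L_eq = 10·log₁₀(7.933e+08/16.8) = 76.74 dB.

77 dB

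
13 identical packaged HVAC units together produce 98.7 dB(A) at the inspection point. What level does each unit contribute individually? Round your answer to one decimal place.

87.6 dB(A)

13 equal contributions raise the level by 10·log₁₀ 13 = 11.139 dB, so each unit alone gives 98.7 − 11.139.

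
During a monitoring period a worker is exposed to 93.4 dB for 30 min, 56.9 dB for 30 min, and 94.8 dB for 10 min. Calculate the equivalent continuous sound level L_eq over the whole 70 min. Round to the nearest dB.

Weight each interval's intensity by its duration and average over T = 70 min:
Σ tᵢ·10^(Lᵢ/10) = 30·10^(93.4/10) + 30·10^(56.9/10) + 10·10^(94.8/10) = 9.585e+10.
L_eq = 10·log₁₀(9.585e+10/70) = 91.36 dB.

91 dB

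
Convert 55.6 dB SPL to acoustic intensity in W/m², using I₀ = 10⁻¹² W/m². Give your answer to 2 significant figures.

I/I₀ = 10^(55.6/10) = 3.631e+05, so I = 3.631e+05 × 10⁻¹² W/m².

3.6e-07 W/m²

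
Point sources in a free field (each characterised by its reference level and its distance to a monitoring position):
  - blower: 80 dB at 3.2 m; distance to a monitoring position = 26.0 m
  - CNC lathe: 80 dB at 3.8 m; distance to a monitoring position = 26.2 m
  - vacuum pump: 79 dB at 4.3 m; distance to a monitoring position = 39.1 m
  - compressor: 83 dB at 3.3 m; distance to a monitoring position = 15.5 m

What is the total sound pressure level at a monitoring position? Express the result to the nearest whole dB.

71 dB

Propagate each source to the receiver with L = L_ref − 20·log₁₀(r/r_ref), then add intensities.
blower: 80 − 20·log₁₀(26.0/3.2) = 80 − 18.20 = 61.80 dB.
CNC lathe: 80 − 20·log₁₀(26.2/3.8) = 80 − 16.77 = 63.23 dB.
vacuum pump: 79 − 20·log₁₀(39.1/4.3) = 79 − 19.17 = 59.83 dB.
compressor: 83 − 20·log₁₀(15.5/3.3) = 83 − 13.44 = 69.56 dB.
Σ 10^(L/10) = 1.362e+07 → L_total = 10·log₁₀(1.362e+07) = 71.34 dB.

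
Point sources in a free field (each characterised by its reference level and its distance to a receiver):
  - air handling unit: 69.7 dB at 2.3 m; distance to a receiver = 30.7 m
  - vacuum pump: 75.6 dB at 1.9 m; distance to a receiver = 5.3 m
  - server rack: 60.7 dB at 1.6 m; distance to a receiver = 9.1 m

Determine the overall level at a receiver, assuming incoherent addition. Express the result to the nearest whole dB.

67 dB

First find each source's level at the receiver (point-source: −20·log₁₀(r/r_ref)), then combine on an intensity basis.
air handling unit: 69.7 − 20·log₁₀(30.7/2.3) = 69.7 − 22.51 = 47.19 dB.
vacuum pump: 75.6 − 20·log₁₀(5.3/1.9) = 75.6 − 8.91 = 66.69 dB.
server rack: 60.7 − 20·log₁₀(9.1/1.6) = 60.7 − 15.10 = 45.60 dB.
Σ 10^(L/10) = 4.755e+06 → L_total = 10·log₁₀(4.755e+06) = 66.77 dB.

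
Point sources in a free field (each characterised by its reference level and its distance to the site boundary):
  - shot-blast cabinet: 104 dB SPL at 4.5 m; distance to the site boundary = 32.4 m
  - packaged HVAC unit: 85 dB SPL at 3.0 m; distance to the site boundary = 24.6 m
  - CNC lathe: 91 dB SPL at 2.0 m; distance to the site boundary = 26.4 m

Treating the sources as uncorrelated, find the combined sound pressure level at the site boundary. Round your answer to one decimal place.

87.0 dB SPL

Apply inverse-square spreading to bring every level to the receiver, then sum 10^(L/10).
shot-blast cabinet: 104 − 20·log₁₀(32.4/4.5) = 104 − 17.15 = 86.85 dB SPL.
packaged HVAC unit: 85 − 20·log₁₀(24.6/3.0) = 85 − 18.28 = 66.72 dB SPL.
CNC lathe: 91 − 20·log₁₀(26.4/2.0) = 91 − 22.41 = 68.59 dB SPL.
Σ 10^(L/10) = 4.965e+08 → L_total = 10·log₁₀(4.965e+08) = 86.96 dB SPL.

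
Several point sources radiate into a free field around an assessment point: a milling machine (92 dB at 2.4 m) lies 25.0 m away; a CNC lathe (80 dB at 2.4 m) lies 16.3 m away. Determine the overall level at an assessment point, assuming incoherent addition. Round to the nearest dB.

Apply inverse-square spreading to bring every level to the receiver, then sum 10^(L/10).
milling machine: 92 − 20·log₁₀(25.0/2.4) = 92 − 20.35 = 71.65 dB.
CNC lathe: 80 − 20·log₁₀(16.3/2.4) = 80 − 16.64 = 63.36 dB.
Σ 10^(L/10) = 1.677e+07 → L_total = 10·log₁₀(1.677e+07) = 72.25 dB.

72 dB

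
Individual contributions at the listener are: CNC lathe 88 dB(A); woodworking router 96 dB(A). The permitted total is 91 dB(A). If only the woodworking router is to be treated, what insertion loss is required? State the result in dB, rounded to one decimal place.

8.0 dB

Fixed contribution from the other source: Σ 10^(L/10) = 10^(88/10) = 6.310e+08 (88.00 dB(A)).
The limit corresponds to 10^(91/10) = 1.259e+09; subtracting the fixed part leaves 6.280e+08 for the woodworking router, i.e. 87.98 dB(A).
Required insertion loss = 96 − 87.98 = 8.02 dB.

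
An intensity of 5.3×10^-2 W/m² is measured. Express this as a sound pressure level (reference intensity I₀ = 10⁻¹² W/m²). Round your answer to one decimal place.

Dividing by I₀ shifts the exponent by 12: I/I₀ = 5.3×10^10.
L = 10·(0.7243 + 10) = 107.24 dB.

107.2 dB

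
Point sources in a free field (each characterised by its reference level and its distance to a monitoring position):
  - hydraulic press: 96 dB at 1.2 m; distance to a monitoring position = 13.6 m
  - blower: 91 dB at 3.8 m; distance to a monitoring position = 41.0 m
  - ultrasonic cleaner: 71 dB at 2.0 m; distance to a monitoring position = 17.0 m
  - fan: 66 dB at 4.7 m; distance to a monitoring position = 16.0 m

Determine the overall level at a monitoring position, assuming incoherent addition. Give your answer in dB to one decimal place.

Apply inverse-square spreading to bring every level to the receiver, then sum 10^(L/10).
hydraulic press: 96 − 20·log₁₀(13.6/1.2) = 96 − 21.09 = 74.91 dB.
blower: 91 − 20·log₁₀(41.0/3.8) = 91 − 20.66 = 70.34 dB.
ultrasonic cleaner: 71 − 20·log₁₀(17.0/2.0) = 71 − 18.59 = 52.41 dB.
fan: 66 − 20·log₁₀(16.0/4.7) = 66 − 10.64 = 55.36 dB.
Σ 10^(L/10) = 4.233e+07 → L_total = 10·log₁₀(4.233e+07) = 76.27 dB.

76.3 dB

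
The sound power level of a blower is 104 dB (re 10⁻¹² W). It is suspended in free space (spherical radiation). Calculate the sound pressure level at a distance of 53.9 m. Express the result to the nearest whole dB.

58 dB

Free-field spherical radiation: L_p = L_w − 10·log₁₀(4π·r²), r = 53.9 m.
4π·r² = 3.651e+04 m², 10·log₁₀ of that is 45.624 dB.
L_p = 104 − 45.624 = 58.38 dB.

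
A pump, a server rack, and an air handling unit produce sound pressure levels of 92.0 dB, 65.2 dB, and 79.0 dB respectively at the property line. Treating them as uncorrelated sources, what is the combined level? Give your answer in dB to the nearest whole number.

92 dB

For uncorrelated sources the intensities add, so convert each level to linear form, sum, and take 10·log₁₀ of the total.
Σ 10^(L/10) = 10^(92.0/10) + 10^(65.2/10) + 10^(79.0/10) = 1.668e+09.
L_total = 10·log₁₀(1.668e+09) = 92.22 dB.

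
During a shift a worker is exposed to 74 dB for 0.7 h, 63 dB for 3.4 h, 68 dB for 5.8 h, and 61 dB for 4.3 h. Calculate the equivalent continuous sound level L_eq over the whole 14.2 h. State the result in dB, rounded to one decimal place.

L_eq = 10·log₁₀[(1/T)·Σ tᵢ·10^(Lᵢ/10)] with T = 14.2 h.
Σ tᵢ·10^(Lᵢ/10) = 0.7·10^(74/10) + 3.4·10^(63/10) + 5.8·10^(68/10) + 4.3·10^(61/10) = 6.638e+07.
L_eq = 10·log₁₀(6.638e+07/14.2) = 66.70 dB.

66.7 dB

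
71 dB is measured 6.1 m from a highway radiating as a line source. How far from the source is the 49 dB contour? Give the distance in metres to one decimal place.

Line-source spreading drops the level by 10·log₁₀(r₂/r₁); inverting, r₂/r₁ = 10^(ΔL/10).
r₂ = 6.1·10^((71−49)/10) = 6.1·10^(22.0/10) = 966.78 m.

966.8 m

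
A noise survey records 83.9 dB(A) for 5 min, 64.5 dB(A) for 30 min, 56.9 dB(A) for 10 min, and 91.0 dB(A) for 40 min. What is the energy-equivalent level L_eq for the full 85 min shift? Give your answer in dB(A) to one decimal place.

The energy average is taken in the linear domain: L_eq = 10·log₁₀[(Σ tᵢ·10^(Lᵢ/10))/T], T = 85 min.
Σ tᵢ·10^(Lᵢ/10) = 5·10^(83.9/10) + 30·10^(64.5/10) + 10·10^(56.9/10) + 40·10^(91.0/10) = 5.167e+10.
L_eq = 10·log₁₀(5.167e+10/85) = 87.84 dB(A).

87.8 dB(A)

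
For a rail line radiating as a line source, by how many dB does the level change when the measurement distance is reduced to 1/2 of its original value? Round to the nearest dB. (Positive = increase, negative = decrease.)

A line source loses 3 dB per doubling of distance; generally ΔL = −10·log₁₀(r₂/r₁).
ΔL = −10·log₁₀(0.5) = +3.01 dB.

+3 dB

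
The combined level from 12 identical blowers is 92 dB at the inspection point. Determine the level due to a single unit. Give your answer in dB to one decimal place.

Dividing the total intensity by 12 lowers the level by 10·log₁₀ 12 = 10.792 dB: L₁ = 92 − 10.792.

81.2 dB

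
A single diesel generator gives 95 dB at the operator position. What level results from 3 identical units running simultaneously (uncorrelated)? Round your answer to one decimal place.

With 3 equal, uncorrelated contributions the intensity is 3× that of one unit, giving a rise of 10·log₁₀ 3.
L_total = 95 + 10·log₁₀(3) = 95 + 4.771 = 99.77 dB.

99.8 dB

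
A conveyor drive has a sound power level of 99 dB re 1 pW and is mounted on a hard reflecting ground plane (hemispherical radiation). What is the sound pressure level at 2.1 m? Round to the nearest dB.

The power spreads over a hemisphere of area 2π·r², so L_p = L_w − 10·log₁₀(2π·r²).
2π·r² = 27.71 m², 10·log₁₀ of that is 14.426 dB.
L_p = 99 − 14.426 = 84.57 dB.

85 dB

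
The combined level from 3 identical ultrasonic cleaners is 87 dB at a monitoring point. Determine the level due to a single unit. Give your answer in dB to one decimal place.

82.2 dB

For N identical incoherent sources L_total = L₁ + 10·log₁₀ N, so L₁ = 87 − 10·log₁₀(3) = 87 − 4.771.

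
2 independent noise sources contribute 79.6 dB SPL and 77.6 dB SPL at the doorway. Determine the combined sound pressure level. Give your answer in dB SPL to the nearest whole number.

Incoherent sources combine by intensity addition: L_total = 10·log₁₀(Σ 10^(L_i/10)).
Σ 10^(L/10) = 10^(79.6/10) + 10^(77.6/10) = 1.487e+08.
L_total = 10·log₁₀(1.487e+08) = 81.72 dB SPL.

82 dB SPL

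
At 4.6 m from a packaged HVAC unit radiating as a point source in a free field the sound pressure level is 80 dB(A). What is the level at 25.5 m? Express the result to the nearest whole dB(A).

Spherical spreading from a point source gives a 20·log₁₀(r₂/r₁) drop.
L₂ = 80 − 20·log₁₀(25.5/4.6) = 80 − 14.876 = 65.12 dB(A).

65 dB(A)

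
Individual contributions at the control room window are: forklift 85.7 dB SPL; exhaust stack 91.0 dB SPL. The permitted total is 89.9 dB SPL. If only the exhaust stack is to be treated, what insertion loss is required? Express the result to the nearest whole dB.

3 dB

Everything except the exhaust stack sums to 10^(85.7/10) = 3.715e+08 in linear terms, 85.70 dB SPL.
The limit corresponds to 10^(89.9/10) = 9.772e+08; subtracting the fixed part leaves 6.057e+08 for the exhaust stack, i.e. 87.82 dB SPL.
Required insertion loss = 91.0 − 87.82 = 3.18 dB.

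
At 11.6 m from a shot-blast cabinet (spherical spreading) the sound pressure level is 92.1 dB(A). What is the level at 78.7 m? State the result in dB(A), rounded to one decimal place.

75.5 dB(A)

Spherical spreading from a point source gives a 20·log₁₀(r₂/r₁) drop.
L₂ = 92.1 − 20·log₁₀(78.7/11.6) = 92.1 − 16.630 = 75.47 dB(A).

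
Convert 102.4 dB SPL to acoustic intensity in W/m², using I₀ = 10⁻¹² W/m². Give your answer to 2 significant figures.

L = 10·log₁₀(I/I₀) ⇒ I = I₀·10^(L/10) = 10⁻¹² × 10^10.24.

0.017 W/m²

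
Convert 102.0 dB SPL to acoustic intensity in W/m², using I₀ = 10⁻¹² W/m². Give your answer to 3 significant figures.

L = 10·log₁₀(I/I₀) ⇒ I = I₀·10^(L/10) = 10⁻¹² × 10^10.20.

0.0158 W/m²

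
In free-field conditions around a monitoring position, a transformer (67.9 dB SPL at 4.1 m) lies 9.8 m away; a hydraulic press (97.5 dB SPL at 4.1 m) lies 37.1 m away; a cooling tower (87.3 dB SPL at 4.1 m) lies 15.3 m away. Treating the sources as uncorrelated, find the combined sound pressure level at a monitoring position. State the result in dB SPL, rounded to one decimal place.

80.3 dB SPL

First find each source's level at the receiver (point-source: −20·log₁₀(r/r_ref)), then combine on an intensity basis.
transformer: 67.9 − 20·log₁₀(9.8/4.1) = 67.9 − 7.57 = 60.33 dB SPL.
hydraulic press: 97.5 − 20·log₁₀(37.1/4.1) = 97.5 − 19.13 = 78.37 dB SPL.
cooling tower: 87.3 − 20·log₁₀(15.3/4.1) = 87.3 − 11.44 = 75.86 dB SPL.
Σ 10^(L/10) = 1.083e+08 → L_total = 10·log₁₀(1.083e+08) = 80.35 dB SPL.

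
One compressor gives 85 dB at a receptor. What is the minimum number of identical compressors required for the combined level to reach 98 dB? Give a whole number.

The shortfall is 98 − 85 = 13.0 dB, and N units add 10·log₁₀ N, so need 10·log₁₀ N ≥ 13.0.
N ≥ 10^(13.0/10) = 19.953, so N = 20.

20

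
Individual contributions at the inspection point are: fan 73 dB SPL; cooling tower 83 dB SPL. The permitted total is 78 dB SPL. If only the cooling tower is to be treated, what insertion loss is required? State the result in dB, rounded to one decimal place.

6.7 dB

The untreated sources together contribute 10^(73/10) = 1.995e+07, i.e. 73.00 dB SPL.
To meet 78 dB SPL overall, the treated cooling tower may contribute at most 10^(78/10) − 1.995e+07 = 4.314e+07, i.e. 76.35 dB SPL.
Required insertion loss = 83 − 76.35 = 6.65 dB.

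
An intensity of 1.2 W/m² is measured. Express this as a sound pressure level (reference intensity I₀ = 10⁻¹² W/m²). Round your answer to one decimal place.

120.8 dB

I/I₀ = 1.2/10⁻¹² = 1.2×10^12, and L = 10·log₁₀(I/I₀).
L = 10·(0.0792 + 12) = 120.79 dB.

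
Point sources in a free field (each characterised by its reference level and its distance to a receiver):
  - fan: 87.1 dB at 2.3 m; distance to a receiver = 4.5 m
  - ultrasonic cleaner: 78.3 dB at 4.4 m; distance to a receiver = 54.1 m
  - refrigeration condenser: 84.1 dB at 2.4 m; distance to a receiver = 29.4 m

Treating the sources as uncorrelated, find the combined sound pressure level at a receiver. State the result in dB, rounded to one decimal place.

81.3 dB

First find each source's level at the receiver (point-source: −20·log₁₀(r/r_ref)), then combine on an intensity basis.
fan: 87.1 − 20·log₁₀(4.5/2.3) = 87.1 − 5.83 = 81.27 dB.
ultrasonic cleaner: 78.3 − 20·log₁₀(54.1/4.4) = 78.3 − 21.79 = 56.51 dB.
refrigeration condenser: 84.1 − 20·log₁₀(29.4/2.4) = 84.1 − 21.76 = 62.34 dB.
Σ 10^(L/10) = 1.361e+08 → L_total = 10·log₁₀(1.361e+08) = 81.34 dB.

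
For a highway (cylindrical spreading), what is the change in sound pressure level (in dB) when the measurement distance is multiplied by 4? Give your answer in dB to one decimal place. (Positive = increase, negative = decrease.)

-6.0 dB

With cylindrical spreading the level changes by −10·log₁₀(r₂/r₁).
ΔL = −10·log₁₀(4) = -6.02 dB.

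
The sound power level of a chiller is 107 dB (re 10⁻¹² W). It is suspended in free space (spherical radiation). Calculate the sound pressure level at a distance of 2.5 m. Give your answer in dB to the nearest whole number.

Free-field spherical radiation: L_p = L_w − 10·log₁₀(4π·r²), r = 2.5 m.
4π·r² = 78.54 m², 10·log₁₀ of that is 18.951 dB.
L_p = 107 − 18.951 = 88.05 dB.

88 dB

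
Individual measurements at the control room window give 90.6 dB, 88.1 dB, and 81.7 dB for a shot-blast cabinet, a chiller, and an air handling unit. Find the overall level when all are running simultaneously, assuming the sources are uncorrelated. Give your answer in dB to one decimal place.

92.9 dB

Incoherent sources combine by intensity addition: L_total = 10·log₁₀(Σ 10^(L_i/10)).
Σ 10^(L/10) = 10^(90.6/10) + 10^(88.1/10) + 10^(81.7/10) = 1.942e+09.
L_total = 10·log₁₀(1.942e+09) = 92.88 dB.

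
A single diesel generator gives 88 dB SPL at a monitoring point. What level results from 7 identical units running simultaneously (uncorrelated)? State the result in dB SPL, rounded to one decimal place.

L_total = L₁ + 10·log₁₀ N for N identical incoherent sources.
L_total = 88 + 10·log₁₀(7) = 88 + 8.451 = 96.45 dB SPL.

96.5 dB SPL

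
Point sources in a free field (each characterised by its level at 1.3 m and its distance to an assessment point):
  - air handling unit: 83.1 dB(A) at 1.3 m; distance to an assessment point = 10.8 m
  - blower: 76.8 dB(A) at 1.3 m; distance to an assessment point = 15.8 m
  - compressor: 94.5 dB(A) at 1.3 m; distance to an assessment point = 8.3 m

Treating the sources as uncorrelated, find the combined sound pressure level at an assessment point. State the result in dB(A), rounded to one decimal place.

First find each source's level at the receiver (point-source: −20·log₁₀(r/r_ref)), then combine on an intensity basis.
air handling unit: 83.1 − 20·log₁₀(10.8/1.3) = 83.1 − 18.39 = 64.71 dB(A).
blower: 76.8 − 20·log₁₀(15.8/1.3) = 76.8 − 21.69 = 55.11 dB(A).
compressor: 94.5 − 20·log₁₀(8.3/1.3) = 94.5 − 16.10 = 78.40 dB(A).
Σ 10^(L/10) = 7.242e+07 → L_total = 10·log₁₀(7.242e+07) = 78.60 dB(A).

78.6 dB(A)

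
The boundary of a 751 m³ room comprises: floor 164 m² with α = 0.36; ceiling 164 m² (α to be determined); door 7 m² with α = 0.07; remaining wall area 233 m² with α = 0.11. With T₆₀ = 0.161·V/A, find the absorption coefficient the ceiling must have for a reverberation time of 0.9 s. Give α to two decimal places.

Required total absorption A = 0.161·751/0.9 = 134.35 m².
Absorption from the other surfaces = 164·0.36 + 7·0.07 + 233·0.11 = 85.16 m², so the ceiling must supply 49.19 m² over 164 m².
α = 49.19/164 = 0.300.

0.30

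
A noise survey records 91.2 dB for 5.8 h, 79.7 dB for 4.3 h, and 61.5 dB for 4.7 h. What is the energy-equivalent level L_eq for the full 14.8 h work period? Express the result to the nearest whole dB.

The energy average is taken in the linear domain: L_eq = 10·log₁₀[(Σ tᵢ·10^(Lᵢ/10))/T], T = 14.8 h.
Σ tᵢ·10^(Lᵢ/10) = 5.8·10^(91.2/10) + 4.3·10^(79.7/10) + 4.7·10^(61.5/10) = 8.054e+09.
L_eq = 10·log₁₀(8.054e+09/14.8) = 87.36 dB.

87 dB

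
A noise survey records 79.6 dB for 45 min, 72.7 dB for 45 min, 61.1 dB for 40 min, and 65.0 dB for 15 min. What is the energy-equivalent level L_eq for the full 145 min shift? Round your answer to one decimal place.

75.4 dB

Weight each interval's intensity by its duration and average over T = 145 min:
Σ tᵢ·10^(Lᵢ/10) = 45·10^(79.6/10) + 45·10^(72.7/10) + 40·10^(61.1/10) + 15·10^(65.0/10) = 5.041e+09.
L_eq = 10·log₁₀(5.041e+09/145) = 75.41 dB.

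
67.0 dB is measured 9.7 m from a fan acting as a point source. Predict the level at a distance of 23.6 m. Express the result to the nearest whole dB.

59 dB

Spherical spreading from a point source gives a 20·log₁₀(r₂/r₁) drop.
L₂ = 67.0 − 20·log₁₀(23.6/9.7) = 67.0 − 7.723 = 59.28 dB.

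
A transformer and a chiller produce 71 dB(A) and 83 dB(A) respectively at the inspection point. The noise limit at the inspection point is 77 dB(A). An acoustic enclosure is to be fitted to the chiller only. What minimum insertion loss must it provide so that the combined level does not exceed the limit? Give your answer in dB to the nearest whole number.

Fixed contribution from the other source: Σ 10^(L/10) = 10^(71/10) = 1.259e+07 (71.00 dB(A)).
The limit corresponds to 10^(77/10) = 5.012e+07; subtracting the fixed part leaves 3.753e+07 for the chiller, i.e. 75.74 dB(A).
So the chiller must be reduced from 83 to 75.74 dB(A): IL = 7.26 dB.

7 dB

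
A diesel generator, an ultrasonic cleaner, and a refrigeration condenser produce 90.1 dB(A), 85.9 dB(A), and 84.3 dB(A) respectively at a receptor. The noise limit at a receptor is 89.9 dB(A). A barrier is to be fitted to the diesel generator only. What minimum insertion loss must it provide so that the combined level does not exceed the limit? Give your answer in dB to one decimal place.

Everything except the diesel generator sums to 10^(85.9/10) + 10^(84.3/10) = 6.582e+08 in linear terms, 88.18 dB(A).
To meet 89.9 dB(A) overall, the treated diesel generator may contribute at most 10^(89.9/10) − 6.582e+08 = 3.190e+08, i.e. 85.04 dB(A).
Required insertion loss = 90.1 − 85.04 = 5.06 dB.

5.1 dB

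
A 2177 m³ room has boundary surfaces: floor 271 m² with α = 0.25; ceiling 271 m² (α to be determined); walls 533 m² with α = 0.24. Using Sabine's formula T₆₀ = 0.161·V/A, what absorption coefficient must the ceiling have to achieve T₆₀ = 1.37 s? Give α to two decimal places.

0.22

From T₆₀ = 0.161·V/A, the target T₆₀ = 1.37 s needs A = 0.161·2177/1.37 = 255.84 m².
Absorption from the other surfaces = 271·0.25 + 533·0.24 = 195.67 m², so the ceiling must supply 60.17 m² over 271 m².
α = 60.17/271 = 0.222.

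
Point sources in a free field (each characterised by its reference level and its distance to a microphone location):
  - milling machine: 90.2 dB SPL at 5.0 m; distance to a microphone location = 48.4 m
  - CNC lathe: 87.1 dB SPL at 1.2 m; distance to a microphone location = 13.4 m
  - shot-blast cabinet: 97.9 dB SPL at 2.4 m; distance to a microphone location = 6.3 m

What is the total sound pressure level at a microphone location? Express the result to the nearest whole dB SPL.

90 dB SPL

Apply inverse-square spreading to bring every level to the receiver, then sum 10^(L/10).
milling machine: 90.2 − 20·log₁₀(48.4/5.0) = 90.2 − 19.72 = 70.48 dB SPL.
CNC lathe: 87.1 − 20·log₁₀(13.4/1.2) = 87.1 − 20.96 = 66.14 dB SPL.
shot-blast cabinet: 97.9 − 20·log₁₀(6.3/2.4) = 97.9 − 8.38 = 89.52 dB SPL.
Σ 10^(L/10) = 9.101e+08 → L_total = 10·log₁₀(9.101e+08) = 89.59 dB SPL.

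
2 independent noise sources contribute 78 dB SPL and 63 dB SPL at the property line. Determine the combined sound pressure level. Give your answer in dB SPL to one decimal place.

78.1 dB SPL

For uncorrelated sources the intensities add, so convert each level to linear form, sum, and take 10·log₁₀ of the total.
Σ 10^(L/10) = 10^(78/10) + 10^(63/10) = 6.509e+07.
L_total = 10·log₁₀(6.509e+07) = 78.14 dB SPL.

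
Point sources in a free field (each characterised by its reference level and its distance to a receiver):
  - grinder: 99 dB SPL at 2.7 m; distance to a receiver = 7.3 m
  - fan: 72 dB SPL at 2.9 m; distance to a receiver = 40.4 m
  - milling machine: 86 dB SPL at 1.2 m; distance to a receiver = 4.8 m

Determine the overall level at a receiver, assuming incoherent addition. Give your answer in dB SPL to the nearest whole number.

90 dB SPL

Propagate each source to the receiver with L = L_ref − 20·log₁₀(r/r_ref), then add intensities.
grinder: 99 − 20·log₁₀(7.3/2.7) = 99 − 8.64 = 90.36 dB SPL.
fan: 72 − 20·log₁₀(40.4/2.9) = 72 − 22.88 = 49.12 dB SPL.
milling machine: 86 − 20·log₁₀(4.8/1.2) = 86 − 12.04 = 73.96 dB SPL.
Σ 10^(L/10) = 1.112e+09 → L_total = 10·log₁₀(1.112e+09) = 90.46 dB SPL.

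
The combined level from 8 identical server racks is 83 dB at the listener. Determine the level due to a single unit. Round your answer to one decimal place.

Dividing the total intensity by 8 lowers the level by 10·log₁₀ 8 = 9.031 dB: L₁ = 83 − 9.031.

74.0 dB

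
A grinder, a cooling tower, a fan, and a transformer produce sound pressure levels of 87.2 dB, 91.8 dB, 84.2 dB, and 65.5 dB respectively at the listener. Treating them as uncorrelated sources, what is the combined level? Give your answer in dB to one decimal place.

93.6 dB

For uncorrelated sources the intensities add, so convert each level to linear form, sum, and take 10·log₁₀ of the total.
Σ 10^(L/10) = 10^(87.2/10) + 10^(91.8/10) + 10^(84.2/10) + 10^(65.5/10) = 2.305e+09.
L_total = 10·log₁₀(2.305e+09) = 93.63 dB.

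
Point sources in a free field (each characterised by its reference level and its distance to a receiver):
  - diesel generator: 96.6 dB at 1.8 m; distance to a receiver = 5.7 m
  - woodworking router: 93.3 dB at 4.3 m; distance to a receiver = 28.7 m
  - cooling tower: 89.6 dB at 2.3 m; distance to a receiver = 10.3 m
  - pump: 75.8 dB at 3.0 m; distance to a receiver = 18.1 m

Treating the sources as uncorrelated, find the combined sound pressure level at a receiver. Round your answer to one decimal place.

First find each source's level at the receiver (point-source: −20·log₁₀(r/r_ref)), then combine on an intensity basis.
diesel generator: 96.6 − 20·log₁₀(5.7/1.8) = 96.6 − 10.01 = 86.59 dB.
woodworking router: 93.3 − 20·log₁₀(28.7/4.3) = 93.3 − 16.49 = 76.81 dB.
cooling tower: 89.6 − 20·log₁₀(10.3/2.3) = 89.6 − 13.02 = 76.58 dB.
pump: 75.8 − 20·log₁₀(18.1/3.0) = 75.8 − 15.61 = 60.19 dB.
Σ 10^(L/10) = 5.503e+08 → L_total = 10·log₁₀(5.503e+08) = 87.41 dB.

87.4 dB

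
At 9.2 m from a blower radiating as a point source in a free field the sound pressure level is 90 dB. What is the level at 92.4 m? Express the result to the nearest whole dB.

70 dB

For a point source, L₂ = L₁ − 20·log₁₀(r₂/r₁).
L₂ = 90 − 20·log₁₀(92.4/9.2) = 90 − 20.038 = 69.96 dB.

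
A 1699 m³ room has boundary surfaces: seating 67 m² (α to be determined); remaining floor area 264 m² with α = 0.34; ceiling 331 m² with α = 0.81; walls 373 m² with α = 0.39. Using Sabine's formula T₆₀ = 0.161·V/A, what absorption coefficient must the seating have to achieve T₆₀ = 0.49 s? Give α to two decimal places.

0.82

From T₆₀ = 0.161·V/A, the target T₆₀ = 0.49 s needs A = 0.161·1699/0.49 = 558.24 m².
Absorption from the other surfaces = 264·0.34 + 331·0.81 + 373·0.39 = 503.34 m², so the seating must supply 54.90 m² over 67 m².
α = 54.90/67 = 0.819.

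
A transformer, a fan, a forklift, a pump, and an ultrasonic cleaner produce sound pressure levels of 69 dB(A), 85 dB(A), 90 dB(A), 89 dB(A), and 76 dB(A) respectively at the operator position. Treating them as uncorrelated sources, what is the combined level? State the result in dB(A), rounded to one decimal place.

93.3 dB(A)

For uncorrelated sources the intensities add, so convert each level to linear form, sum, and take 10·log₁₀ of the total.
Σ 10^(L/10) = 10^(69/10) + 10^(85/10) + 10^(90/10) + 10^(89/10) + 10^(76/10) = 2.158e+09.
L_total = 10·log₁₀(2.158e+09) = 93.34 dB(A).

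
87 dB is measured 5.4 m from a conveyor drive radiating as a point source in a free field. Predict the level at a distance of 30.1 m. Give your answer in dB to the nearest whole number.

Spherical spreading from a point source gives a 20·log₁₀(r₂/r₁) drop.
L₂ = 87 − 20·log₁₀(30.1/5.4) = 87 − 14.923 = 72.08 dB.

72 dB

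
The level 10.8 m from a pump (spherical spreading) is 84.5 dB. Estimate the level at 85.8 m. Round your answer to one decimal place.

66.5 dB

Point-source attenuation: ΔL = 20·log₁₀(r₂/r₁) = 20·log₁₀(85.8/10.8) = 18.001 dB.
L₂ = 84.5 − 20·log₁₀(85.8/10.8) = 84.5 − 18.001 = 66.50 dB.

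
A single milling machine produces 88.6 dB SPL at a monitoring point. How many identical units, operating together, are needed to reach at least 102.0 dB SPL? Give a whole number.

22

Need L₁ + 10·log₁₀ N ≥ 102.0, i.e. log₁₀ N ≥ 1.34.
N ≥ 10^(13.4/10) = 21.878, so N = 22.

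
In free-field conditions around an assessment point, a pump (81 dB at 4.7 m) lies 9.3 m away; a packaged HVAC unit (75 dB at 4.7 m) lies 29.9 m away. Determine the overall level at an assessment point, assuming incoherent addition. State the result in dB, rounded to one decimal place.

75.2 dB

Apply inverse-square spreading to bring every level to the receiver, then sum 10^(L/10).
pump: 81 − 20·log₁₀(9.3/4.7) = 81 − 5.93 = 75.07 dB.
packaged HVAC unit: 75 − 20·log₁₀(29.9/4.7) = 75 − 16.07 = 58.93 dB.
Σ 10^(L/10) = 3.293e+07 → L_total = 10·log₁₀(3.293e+07) = 75.18 dB.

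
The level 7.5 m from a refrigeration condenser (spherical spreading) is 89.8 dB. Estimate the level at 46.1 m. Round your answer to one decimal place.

Spherical spreading from a point source gives a 20·log₁₀(r₂/r₁) drop.
L₂ = 89.8 − 20·log₁₀(46.1/7.5) = 89.8 − 15.773 = 74.03 dB.

74.0 dB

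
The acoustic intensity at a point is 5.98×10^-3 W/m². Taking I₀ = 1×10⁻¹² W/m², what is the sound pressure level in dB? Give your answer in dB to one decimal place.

97.8 dB

I/I₀ = 5.98×10^-3/10⁻¹² = 5.98×10^9, and L = 10·log₁₀(I/I₀).
L = 10·(0.7767 + 9) = 97.77 dB.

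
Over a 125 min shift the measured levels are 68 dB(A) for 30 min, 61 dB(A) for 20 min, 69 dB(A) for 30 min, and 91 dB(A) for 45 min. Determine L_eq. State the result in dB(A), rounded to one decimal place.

Weight each interval's intensity by its duration and average over T = 125 min:
Σ tᵢ·10^(Lᵢ/10) = 30·10^(68/10) + 20·10^(61/10) + 30·10^(69/10) + 45·10^(91/10) = 5.710e+10.
L_eq = 10·log₁₀(5.710e+10/125) = 86.60 dB(A).

86.6 dB(A)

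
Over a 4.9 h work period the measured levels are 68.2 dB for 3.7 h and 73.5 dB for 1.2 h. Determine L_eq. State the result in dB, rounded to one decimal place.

70.2 dB

L_eq = 10·log₁₀[(1/T)·Σ tᵢ·10^(Lᵢ/10)] with T = 4.9 h.
Σ tᵢ·10^(Lᵢ/10) = 3.7·10^(68.2/10) + 1.2·10^(73.5/10) = 5.131e+07.
L_eq = 10·log₁₀(5.131e+07/4.9) = 70.20 dB.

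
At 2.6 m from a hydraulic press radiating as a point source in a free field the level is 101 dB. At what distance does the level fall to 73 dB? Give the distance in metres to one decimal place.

For a point source L₁ − L₂ = 20·log₁₀(r₂/r₁), so r₂ = r₁·10^((L₁−L₂)/20).
r₂ = 2.6·10^((101−73)/20) = 2.6·10^(28.0/20) = 65.31 m.

65.3 m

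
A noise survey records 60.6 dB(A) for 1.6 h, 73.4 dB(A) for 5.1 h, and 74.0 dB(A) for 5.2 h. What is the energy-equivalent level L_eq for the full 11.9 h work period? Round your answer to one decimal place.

73.1 dB(A)

The energy average is taken in the linear domain: L_eq = 10·log₁₀[(Σ tᵢ·10^(Lᵢ/10))/T], T = 11.9 h.
Σ tᵢ·10^(Lᵢ/10) = 1.6·10^(60.6/10) + 5.1·10^(73.4/10) + 5.2·10^(74.0/10) = 2.440e+08.
L_eq = 10·log₁₀(2.440e+08/11.9) = 73.12 dB(A).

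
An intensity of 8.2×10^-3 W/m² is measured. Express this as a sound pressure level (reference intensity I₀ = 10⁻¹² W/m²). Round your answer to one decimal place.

99.1 dB

I/I₀ = 8.2×10^-3/10⁻¹² = 8.2×10^9, and L = 10·log₁₀(I/I₀).
L = 10·(0.9138 + 9) = 99.14 dB.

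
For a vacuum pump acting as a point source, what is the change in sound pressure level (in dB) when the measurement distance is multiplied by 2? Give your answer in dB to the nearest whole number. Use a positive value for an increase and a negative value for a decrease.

Point-source spreading: ΔL = −20·log₁₀(r₂/r₁).
ΔL = −20·log₁₀(2) = -6.02 dB.

-6 dB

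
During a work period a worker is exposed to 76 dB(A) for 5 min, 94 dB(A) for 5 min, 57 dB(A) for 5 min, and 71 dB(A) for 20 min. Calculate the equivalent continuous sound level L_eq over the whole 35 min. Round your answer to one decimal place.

85.7 dB(A)

L_eq = 10·log₁₀[(1/T)·Σ tᵢ·10^(Lᵢ/10)] with T = 35 min.
Σ tᵢ·10^(Lᵢ/10) = 5·10^(76/10) + 5·10^(94/10) + 5·10^(57/10) + 20·10^(71/10) = 1.301e+10.
L_eq = 10·log₁₀(1.301e+10/35) = 85.70 dB(A).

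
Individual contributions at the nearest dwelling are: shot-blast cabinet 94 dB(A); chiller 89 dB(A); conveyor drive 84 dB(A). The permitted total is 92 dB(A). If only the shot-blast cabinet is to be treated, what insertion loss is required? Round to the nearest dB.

The untreated sources together contribute 10^(89/10) + 10^(84/10) = 1.046e+09, i.e. 90.19 dB(A).
The limit corresponds to 10^(92/10) = 1.585e+09; subtracting the fixed part leaves 5.394e+08 for the shot-blast cabinet, i.e. 87.32 dB(A).
So the shot-blast cabinet must be reduced from 94 to 87.32 dB(A): IL = 6.68 dB.

7 dB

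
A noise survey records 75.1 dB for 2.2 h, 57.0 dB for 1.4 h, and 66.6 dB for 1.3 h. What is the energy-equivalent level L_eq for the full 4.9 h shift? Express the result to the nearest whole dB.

72 dB

The energy average is taken in the linear domain: L_eq = 10·log₁₀[(Σ tᵢ·10^(Lᵢ/10))/T], T = 4.9 h.
Σ tᵢ·10^(Lᵢ/10) = 2.2·10^(75.1/10) + 1.4·10^(57.0/10) + 1.3·10^(66.6/10) = 7.783e+07.
L_eq = 10·log₁₀(7.783e+07/4.9) = 72.01 dB.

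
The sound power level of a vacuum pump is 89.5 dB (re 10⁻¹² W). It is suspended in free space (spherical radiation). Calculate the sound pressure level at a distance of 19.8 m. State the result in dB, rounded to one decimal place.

L_p = L_w − 10·log₁₀(4π·r²) with r = 19.8 m.
4π·r² = 4927 m², 10·log₁₀ of that is 36.925 dB.
L_p = 89.5 − 36.925 = 52.57 dB.

52.6 dB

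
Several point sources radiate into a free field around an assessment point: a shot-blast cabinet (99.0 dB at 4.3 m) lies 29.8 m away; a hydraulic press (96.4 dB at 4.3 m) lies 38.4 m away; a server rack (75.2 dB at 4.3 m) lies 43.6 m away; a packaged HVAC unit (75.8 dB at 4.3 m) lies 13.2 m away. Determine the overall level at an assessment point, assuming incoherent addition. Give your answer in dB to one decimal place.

83.5 dB

First find each source's level at the receiver (point-source: −20·log₁₀(r/r_ref)), then combine on an intensity basis.
shot-blast cabinet: 99.0 − 20·log₁₀(29.8/4.3) = 99.0 − 16.81 = 82.19 dB.
hydraulic press: 96.4 − 20·log₁₀(38.4/4.3) = 96.4 − 19.02 = 77.38 dB.
server rack: 75.2 − 20·log₁₀(43.6/4.3) = 75.2 − 20.12 = 55.08 dB.
packaged HVAC unit: 75.8 − 20·log₁₀(13.2/4.3) = 75.8 − 9.74 = 66.06 dB.
Σ 10^(L/10) = 2.245e+08 → L_total = 10·log₁₀(2.245e+08) = 83.51 dB.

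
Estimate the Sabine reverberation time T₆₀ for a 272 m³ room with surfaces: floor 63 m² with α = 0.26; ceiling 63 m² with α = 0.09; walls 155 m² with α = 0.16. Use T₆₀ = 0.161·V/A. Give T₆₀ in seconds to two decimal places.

Total absorption A = 63·0.26 + 63·0.09 + 155·0.16 = 46.85 m² sabins.
T₆₀ = 0.161·V/A = 0.161·272/46.85 = 0.935 s.

0.93 s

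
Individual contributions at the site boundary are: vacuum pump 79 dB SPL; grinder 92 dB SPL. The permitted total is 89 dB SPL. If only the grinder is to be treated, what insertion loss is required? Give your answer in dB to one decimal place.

3.5 dB

The untreated sources together contribute 10^(79/10) = 7.943e+07, i.e. 79.00 dB SPL.
To meet 89 dB SPL overall, the treated grinder may contribute at most 10^(89/10) − 7.943e+07 = 7.149e+08, i.e. 88.54 dB SPL.
So the grinder must be reduced from 92 to 88.54 dB SPL: IL = 3.46 dB.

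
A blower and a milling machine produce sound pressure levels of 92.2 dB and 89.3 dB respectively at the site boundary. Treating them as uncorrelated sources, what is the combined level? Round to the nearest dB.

Incoherent sources combine by intensity addition: L_total = 10·log₁₀(Σ 10^(L_i/10)).
Σ 10^(L/10) = 10^(92.2/10) + 10^(89.3/10) = 2.511e+09.
L_total = 10·log₁₀(2.511e+09) = 94.00 dB.

94 dB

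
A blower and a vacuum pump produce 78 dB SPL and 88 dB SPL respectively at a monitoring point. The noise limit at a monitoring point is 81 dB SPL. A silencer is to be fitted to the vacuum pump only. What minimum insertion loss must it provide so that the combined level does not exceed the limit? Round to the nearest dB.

The untreated sources together contribute 10^(78/10) = 6.310e+07, i.e. 78.00 dB SPL.
To meet 81 dB SPL overall, the treated vacuum pump may contribute at most 10^(81/10) − 6.310e+07 = 6.280e+07, i.e. 77.98 dB SPL.
So the vacuum pump must be reduced from 88 to 77.98 dB SPL: IL = 10.02 dB.

10 dB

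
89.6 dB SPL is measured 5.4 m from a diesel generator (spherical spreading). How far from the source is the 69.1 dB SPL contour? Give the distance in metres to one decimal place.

For a point source L₁ − L₂ = 20·log₁₀(r₂/r₁), so r₂ = r₁·10^((L₁−L₂)/20).
r₂ = 5.4·10^((89.6−69.1)/20) = 5.4·10^(20.5/20) = 57.20 m.

57.2 m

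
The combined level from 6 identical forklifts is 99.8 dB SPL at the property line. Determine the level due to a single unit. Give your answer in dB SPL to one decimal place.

92.0 dB SPL

For N identical incoherent sources L_total = L₁ + 10·log₁₀ N, so L₁ = 99.8 − 10·log₁₀(6) = 99.8 − 7.782.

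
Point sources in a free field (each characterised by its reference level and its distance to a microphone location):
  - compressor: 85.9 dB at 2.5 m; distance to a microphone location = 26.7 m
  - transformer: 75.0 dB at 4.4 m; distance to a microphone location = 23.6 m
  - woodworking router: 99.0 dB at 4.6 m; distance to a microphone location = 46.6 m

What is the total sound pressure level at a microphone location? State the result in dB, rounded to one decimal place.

79.1 dB

First find each source's level at the receiver (point-source: −20·log₁₀(r/r_ref)), then combine on an intensity basis.
compressor: 85.9 − 20·log₁₀(26.7/2.5) = 85.9 − 20.57 = 65.33 dB.
transformer: 75.0 − 20·log₁₀(23.6/4.4) = 75.0 − 14.59 = 60.41 dB.
woodworking router: 99.0 − 20·log₁₀(46.6/4.6) = 99.0 − 20.11 = 78.89 dB.
Σ 10^(L/10) = 8.191e+07 → L_total = 10·log₁₀(8.191e+07) = 79.13 dB.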